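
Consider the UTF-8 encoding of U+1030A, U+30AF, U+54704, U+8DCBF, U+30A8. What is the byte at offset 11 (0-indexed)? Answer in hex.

0xF2

U+1030A → 4-byte form F0 90 8C 8A at offsets 0–3.
U+30AF → 3-byte form E3 82 AF at offsets 4–6.
U+54704 → 4-byte form F1 94 9C 84 at offsets 7–10.
U+8DCBF → 4-byte form F2 8D B2 BF at offsets 11–14.
Offset 11 falls in char 4's range; it's byte 1 of F2 8D B2 BF = 0xF2.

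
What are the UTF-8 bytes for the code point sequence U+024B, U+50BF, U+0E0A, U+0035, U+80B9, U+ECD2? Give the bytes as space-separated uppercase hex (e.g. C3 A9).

U+024B: 2-byte form → C9 8B.
U+50BF: 3-byte form → E5 82 BF.
U+0E0A: 3-byte form → E0 B8 8A.
U+0035: 1-byte form → 35.
U+80B9: 3-byte form → E8 82 B9.
U+ECD2: 3-byte form → EE B3 92.
Concatenated (15 bytes): C9 8B E5 82 BF E0 B8 8A 35 E8 82 B9 EE B3 92.

C9 8B E5 82 BF E0 B8 8A 35 E8 82 B9 EE B3 92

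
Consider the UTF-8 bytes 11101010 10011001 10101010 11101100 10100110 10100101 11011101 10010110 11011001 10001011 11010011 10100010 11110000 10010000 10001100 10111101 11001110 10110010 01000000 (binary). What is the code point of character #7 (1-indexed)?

Offset 0: leading byte 0xEA = 11101010 → 3-byte char #1 = EA 99 AA.
Offset 3: leading byte 0xEC = 11101100 → 3-byte char #2 = EC A6 A5.
Offset 6: leading byte 0xDD = 11011101 → 2-byte char #3 = DD 96.
Offset 8: leading byte 0xD9 = 11011001 → 2-byte char #4 = D9 8B.
Offset 10: leading byte 0xD3 = 11010011 → 2-byte char #5 = D3 A2.
Offset 12: leading byte 0xF0 = 11110000 → 4-byte char #6 = F0 90 8C BD.
Offset 16: leading byte 0xCE = 11001110 → 2-byte char #7 = CE B2.
Leading byte 0xCE = 11001110 matches 110xxxxx → 2-byte sequence.
Byte 1: 0xCE = 11001110, payload 01110 (5 bits).
Byte 2: 0xB2 = 10110010 (10xxxxxx ✓), payload 110010.
Concatenate: 01110110010 = 0x3B2 (11 bits → U+03B2).

U+03B2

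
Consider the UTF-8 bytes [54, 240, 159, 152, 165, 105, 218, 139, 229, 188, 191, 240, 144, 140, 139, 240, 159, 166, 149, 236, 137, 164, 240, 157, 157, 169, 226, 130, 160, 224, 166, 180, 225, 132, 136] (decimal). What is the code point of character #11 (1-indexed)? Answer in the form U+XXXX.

U+09B4

Offset 0: leading byte 0x36 = 00110110 → 1-byte char #1 = 36.
Offset 1: leading byte 0xF0 = 11110000 → 4-byte char #2 = F0 9F 98 A5.
Offset 5: leading byte 0x69 = 01101001 → 1-byte char #3 = 69.
Offset 6: leading byte 0xDA = 11011010 → 2-byte char #4 = DA 8B.
Offset 8: leading byte 0xE5 = 11100101 → 3-byte char #5 = E5 BC BF.
Offset 11: leading byte 0xF0 = 11110000 → 4-byte char #6 = F0 90 8C 8B.
Offset 15: leading byte 0xF0 = 11110000 → 4-byte char #7 = F0 9F A6 95.
Offset 19: leading byte 0xEC = 11101100 → 3-byte char #8 = EC 89 A4.
Offset 22: leading byte 0xF0 = 11110000 → 4-byte char #9 = F0 9D 9D A9.
Offset 26: leading byte 0xE2 = 11100010 → 3-byte char #10 = E2 82 A0.
Offset 29: leading byte 0xE0 = 11100000 → 3-byte char #11 = E0 A6 B4.
Leading byte 0xE0 = 11100000 matches 1110xxxx → 3-byte sequence.
Byte 1: 0xE0 = 11100000, payload 0000 (4 bits).
Byte 2: 0xA6 = 10100110 (10xxxxxx ✓), payload 100110.
Byte 3: 0xB4 = 10110100 (10xxxxxx ✓), payload 110100.
Concatenate: 0000100110110100 = 0x9B4 (16 bits → U+09B4).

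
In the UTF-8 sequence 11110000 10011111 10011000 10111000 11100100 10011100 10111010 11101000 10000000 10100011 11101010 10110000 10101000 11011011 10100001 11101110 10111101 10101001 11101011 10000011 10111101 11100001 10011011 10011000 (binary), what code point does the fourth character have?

Offset 0: leading byte 0xF0 = 11110000 → 4-byte char #1 = F0 9F 98 B8.
Offset 4: leading byte 0xE4 = 11100100 → 3-byte char #2 = E4 9C BA.
Offset 7: leading byte 0xE8 = 11101000 → 3-byte char #3 = E8 80 A3.
Offset 10: leading byte 0xEA = 11101010 → 3-byte char #4 = EA B0 A8.
Leading byte 0xEA = 11101010 matches 1110xxxx → 3-byte sequence.
Byte 1: 0xEA = 11101010, payload 1010 (4 bits).
Byte 2: 0xB0 = 10110000 (10xxxxxx ✓), payload 110000.
Byte 3: 0xA8 = 10101000 (10xxxxxx ✓), payload 101000.
Concatenate: 1010110000101000 = 0xAC28 (16 bits → U+AC28).

U+AC28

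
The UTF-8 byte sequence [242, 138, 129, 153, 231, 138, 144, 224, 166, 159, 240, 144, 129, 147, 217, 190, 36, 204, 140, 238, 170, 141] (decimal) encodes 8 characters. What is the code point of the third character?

U+099F

Offset 0: leading byte 0xF2 = 11110010 → 4-byte char #1 = F2 8A 81 99.
Offset 4: leading byte 0xE7 = 11100111 → 3-byte char #2 = E7 8A 90.
Offset 7: leading byte 0xE0 = 11100000 → 3-byte char #3 = E0 A6 9F.
Leading byte 0xE0 = 11100000 matches 1110xxxx → 3-byte sequence.
Byte 1: 0xE0 = 11100000, payload 0000 (4 bits).
Byte 2: 0xA6 = 10100110 (10xxxxxx ✓), payload 100110.
Byte 3: 0x9F = 10011111 (10xxxxxx ✓), payload 011111.
Concatenate: 0000100110011111 = 0x99F (16 bits → U+099F).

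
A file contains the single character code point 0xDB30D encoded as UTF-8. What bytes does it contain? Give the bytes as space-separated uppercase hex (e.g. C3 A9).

U+DB30D = 0xDB30D = 897805 decimal. In range U+10000–U+10FFFF → 4-byte form: 11110xxx 10xxxxxx 10xxxxxx 10xxxxxx.
Binary (21 bits): 011011011001100001101.
Split 3+6+6+6: 011 | 011011 | 001100 | 001101.
Byte 1: 11110011 = 0xF3.
Byte 2: 10011011 = 0x9B.
Byte 3: 10001100 = 0x8C.
Byte 4: 10001101 = 0x8D.

F3 9B 8C 8D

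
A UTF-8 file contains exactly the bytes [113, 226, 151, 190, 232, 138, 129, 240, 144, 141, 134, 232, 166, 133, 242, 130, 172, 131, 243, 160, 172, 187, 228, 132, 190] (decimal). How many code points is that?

8

Byte at offset 0: 0x71 = 01110001 → 1-byte char (#1). Advance 1.
Byte at offset 1: 0xE2 = 11100010 → 3-byte char (#2). Advance 3.
Byte at offset 4: 0xE8 = 11101000 → 3-byte char (#3). Advance 3.
Byte at offset 7: 0xF0 = 11110000 → 4-byte char (#4). Advance 4.
Byte at offset 11: 0xE8 = 11101000 → 3-byte char (#5). Advance 3.
Byte at offset 14: 0xF2 = 11110010 → 4-byte char (#6). Advance 4.
Byte at offset 18: 0xF3 = 11110011 → 4-byte char (#7). Advance 4.
Byte at offset 22: 0xE4 = 11100100 → 3-byte char (#8). Advance 3.
Reached end at offset 25 after 8 code points.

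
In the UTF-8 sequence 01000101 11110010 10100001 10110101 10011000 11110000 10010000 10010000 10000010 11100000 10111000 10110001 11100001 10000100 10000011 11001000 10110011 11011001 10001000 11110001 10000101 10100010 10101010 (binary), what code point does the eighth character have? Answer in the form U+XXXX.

Offset 0: leading byte 0x45 = 01000101 → 1-byte char #1 = 45.
Offset 1: leading byte 0xF2 = 11110010 → 4-byte char #2 = F2 A1 B5 98.
Offset 5: leading byte 0xF0 = 11110000 → 4-byte char #3 = F0 90 90 82.
Offset 9: leading byte 0xE0 = 11100000 → 3-byte char #4 = E0 B8 B1.
Offset 12: leading byte 0xE1 = 11100001 → 3-byte char #5 = E1 84 83.
Offset 15: leading byte 0xC8 = 11001000 → 2-byte char #6 = C8 B3.
Offset 17: leading byte 0xD9 = 11011001 → 2-byte char #7 = D9 88.
Offset 19: leading byte 0xF1 = 11110001 → 4-byte char #8 = F1 85 A2 AA.
Leading byte 0xF1 = 11110001 matches 11110xxx → 4-byte sequence.
Byte 1: 0xF1 = 11110001, payload 001 (3 bits).
Byte 2: 0x85 = 10000101 (10xxxxxx ✓), payload 000101.
Byte 3: 0xA2 = 10100010 (10xxxxxx ✓), payload 100010.
Byte 4: 0xAA = 10101010 (10xxxxxx ✓), payload 101010.
Concatenate: 001000101100010101010 = 0x458AA (21 bits → U+458AA).

U+458AA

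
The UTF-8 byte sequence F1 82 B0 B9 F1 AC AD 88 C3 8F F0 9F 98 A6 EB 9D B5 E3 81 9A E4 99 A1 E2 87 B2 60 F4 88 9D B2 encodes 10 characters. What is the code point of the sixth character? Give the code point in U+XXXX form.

U+305A

Offset 0: leading byte 0xF1 = 11110001 → 4-byte char #1 = F1 82 B0 B9.
Offset 4: leading byte 0xF1 = 11110001 → 4-byte char #2 = F1 AC AD 88.
Offset 8: leading byte 0xC3 = 11000011 → 2-byte char #3 = C3 8F.
Offset 10: leading byte 0xF0 = 11110000 → 4-byte char #4 = F0 9F 98 A6.
Offset 14: leading byte 0xEB = 11101011 → 3-byte char #5 = EB 9D B5.
Offset 17: leading byte 0xE3 = 11100011 → 3-byte char #6 = E3 81 9A.
Leading byte 0xE3 = 11100011 matches 1110xxxx → 3-byte sequence.
Byte 1: 0xE3 = 11100011, payload 0011 (4 bits).
Byte 2: 0x81 = 10000001 (10xxxxxx ✓), payload 000001.
Byte 3: 0x9A = 10011010 (10xxxxxx ✓), payload 011010.
Concatenate: 0011000001011010 = 0x305A (16 bits → U+305A).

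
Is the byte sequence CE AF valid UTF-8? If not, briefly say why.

Leading byte 0xCE = 11001110 → 2-byte form.
Continuation bytes 0xAF=10101111 all match 10xxxxxx.
Decoded value 0x3AF is ≥ 0x80 (shortest form) and not a surrogate.

valid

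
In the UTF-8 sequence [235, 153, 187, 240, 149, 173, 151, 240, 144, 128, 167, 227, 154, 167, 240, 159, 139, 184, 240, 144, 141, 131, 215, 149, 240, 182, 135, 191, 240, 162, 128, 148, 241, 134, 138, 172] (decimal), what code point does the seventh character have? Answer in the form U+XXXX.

Offset 0: leading byte 0xEB = 11101011 → 3-byte char #1 = EB 99 BB.
Offset 3: leading byte 0xF0 = 11110000 → 4-byte char #2 = F0 95 AD 97.
Offset 7: leading byte 0xF0 = 11110000 → 4-byte char #3 = F0 90 80 A7.
Offset 11: leading byte 0xE3 = 11100011 → 3-byte char #4 = E3 9A A7.
Offset 14: leading byte 0xF0 = 11110000 → 4-byte char #5 = F0 9F 8B B8.
Offset 18: leading byte 0xF0 = 11110000 → 4-byte char #6 = F0 90 8D 83.
Offset 22: leading byte 0xD7 = 11010111 → 2-byte char #7 = D7 95.
Leading byte 0xD7 = 11010111 matches 110xxxxx → 2-byte sequence.
Byte 1: 0xD7 = 11010111, payload 10111 (5 bits).
Byte 2: 0x95 = 10010101 (10xxxxxx ✓), payload 010101.
Concatenate: 10111010101 = 0x5D5 (11 bits → U+05D5).

U+05D5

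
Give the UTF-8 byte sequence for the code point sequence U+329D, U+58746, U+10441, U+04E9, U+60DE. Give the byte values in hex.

U+329D: 3-byte form → E3 8A 9D.
U+58746: 4-byte form → F1 98 9D 86.
U+10441: 4-byte form → F0 90 91 81.
U+04E9: 2-byte form → D3 A9.
U+60DE: 3-byte form → E6 83 9E.
Concatenated (16 bytes): E3 8A 9D F1 98 9D 86 F0 90 91 81 D3 A9 E6 83 9E.

E3 8A 9D F1 98 9D 86 F0 90 91 81 D3 A9 E6 83 9E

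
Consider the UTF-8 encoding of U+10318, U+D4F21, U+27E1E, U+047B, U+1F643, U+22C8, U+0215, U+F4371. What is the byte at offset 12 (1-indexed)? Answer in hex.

0x9E

1-indexed offset 12 is 0-indexed offset 11.
U+10318 → 4-byte form F0 90 8C 98 at offsets 0–3.
U+D4F21 → 4-byte form F3 94 BC A1 at offsets 4–7.
U+27E1E → 4-byte form F0 A7 B8 9E at offsets 8–11.
Offset 11 falls in char 3's range; it's byte 4 of F0 A7 B8 9E = 0x9E.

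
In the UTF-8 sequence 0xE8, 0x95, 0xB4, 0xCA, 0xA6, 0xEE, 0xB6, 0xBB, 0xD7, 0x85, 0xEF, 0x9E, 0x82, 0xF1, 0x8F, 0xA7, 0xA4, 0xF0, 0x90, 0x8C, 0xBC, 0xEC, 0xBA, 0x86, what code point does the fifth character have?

U+F782

Offset 0: leading byte 0xE8 = 11101000 → 3-byte char #1 = E8 95 B4.
Offset 3: leading byte 0xCA = 11001010 → 2-byte char #2 = CA A6.
Offset 5: leading byte 0xEE = 11101110 → 3-byte char #3 = EE B6 BB.
Offset 8: leading byte 0xD7 = 11010111 → 2-byte char #4 = D7 85.
Offset 10: leading byte 0xEF = 11101111 → 3-byte char #5 = EF 9E 82.
Leading byte 0xEF = 11101111 matches 1110xxxx → 3-byte sequence.
Byte 1: 0xEF = 11101111, payload 1111 (4 bits).
Byte 2: 0x9E = 10011110 (10xxxxxx ✓), payload 011110.
Byte 3: 0x82 = 10000010 (10xxxxxx ✓), payload 000010.
Concatenate: 1111011110000010 = 0xF782 (16 bits → U+F782).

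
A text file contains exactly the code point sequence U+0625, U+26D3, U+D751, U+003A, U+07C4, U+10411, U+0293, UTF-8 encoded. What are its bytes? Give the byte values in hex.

D8 A5 E2 9B 93 ED 9D 91 3A DF 84 F0 90 90 91 CA 93

U+0625: 2-byte form → D8 A5.
U+26D3: 3-byte form → E2 9B 93.
U+D751: 3-byte form → ED 9D 91.
U+003A: 1-byte form → 3A.
U+07C4: 2-byte form → DF 84.
U+10411: 4-byte form → F0 90 90 91.
U+0293: 2-byte form → CA 93.
Concatenated (17 bytes): D8 A5 E2 9B 93 ED 9D 91 3A DF 84 F0 90 90 91 CA 93.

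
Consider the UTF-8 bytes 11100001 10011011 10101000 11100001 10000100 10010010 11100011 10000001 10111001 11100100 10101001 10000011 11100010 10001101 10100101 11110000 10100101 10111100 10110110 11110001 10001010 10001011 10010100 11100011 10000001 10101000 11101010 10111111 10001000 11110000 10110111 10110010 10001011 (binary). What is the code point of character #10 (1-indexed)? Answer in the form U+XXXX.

Offset 0: leading byte 0xE1 = 11100001 → 3-byte char #1 = E1 9B A8.
Offset 3: leading byte 0xE1 = 11100001 → 3-byte char #2 = E1 84 92.
Offset 6: leading byte 0xE3 = 11100011 → 3-byte char #3 = E3 81 B9.
Offset 9: leading byte 0xE4 = 11100100 → 3-byte char #4 = E4 A9 83.
Offset 12: leading byte 0xE2 = 11100010 → 3-byte char #5 = E2 8D A5.
Offset 15: leading byte 0xF0 = 11110000 → 4-byte char #6 = F0 A5 BC B6.
Offset 19: leading byte 0xF1 = 11110001 → 4-byte char #7 = F1 8A 8B 94.
Offset 23: leading byte 0xE3 = 11100011 → 3-byte char #8 = E3 81 A8.
Offset 26: leading byte 0xEA = 11101010 → 3-byte char #9 = EA BF 88.
Offset 29: leading byte 0xF0 = 11110000 → 4-byte char #10 = F0 B7 B2 8B.
Leading byte 0xF0 = 11110000 matches 11110xxx → 4-byte sequence.
Byte 1: 0xF0 = 11110000, payload 000 (3 bits).
Byte 2: 0xB7 = 10110111 (10xxxxxx ✓), payload 110111.
Byte 3: 0xB2 = 10110010 (10xxxxxx ✓), payload 110010.
Byte 4: 0x8B = 10001011 (10xxxxxx ✓), payload 001011.
Concatenate: 000110111110010001011 = 0x37C8B (21 bits → U+37C8B).

U+37C8B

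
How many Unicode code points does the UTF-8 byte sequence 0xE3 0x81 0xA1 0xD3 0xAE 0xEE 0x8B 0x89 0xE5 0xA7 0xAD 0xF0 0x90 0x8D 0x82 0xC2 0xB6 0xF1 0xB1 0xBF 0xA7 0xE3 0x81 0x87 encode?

8

Byte at offset 0: 0xE3 = 11100011 → 3-byte char (#1). Advance 3.
Byte at offset 3: 0xD3 = 11010011 → 2-byte char (#2). Advance 2.
Byte at offset 5: 0xEE = 11101110 → 3-byte char (#3). Advance 3.
Byte at offset 8: 0xE5 = 11100101 → 3-byte char (#4). Advance 3.
Byte at offset 11: 0xF0 = 11110000 → 4-byte char (#5). Advance 4.
Byte at offset 15: 0xC2 = 11000010 → 2-byte char (#6). Advance 2.
Byte at offset 17: 0xF1 = 11110001 → 4-byte char (#7). Advance 4.
Byte at offset 21: 0xE3 = 11100011 → 3-byte char (#8). Advance 3.
Reached end at offset 24 after 8 code points.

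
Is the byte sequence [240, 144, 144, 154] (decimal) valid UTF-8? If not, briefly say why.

Leading byte 0xF0 = 11110000 → 4-byte form.
Continuation bytes 0x90=10010000, 0x90=10010000, 0x9A=10011010 all match 10xxxxxx.
Decoded value 0x1041A is ≥ 0x10000 (shortest form) and not a surrogate.

valid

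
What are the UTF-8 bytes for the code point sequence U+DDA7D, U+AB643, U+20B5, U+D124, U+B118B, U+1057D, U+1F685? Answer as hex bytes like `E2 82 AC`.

F3 9D A9 BD F2 AB 99 83 E2 82 B5 ED 84 A4 F2 B1 86 8B F0 90 95 BD F0 9F 9A 85

U+DDA7D: 4-byte form → F3 9D A9 BD.
U+AB643: 4-byte form → F2 AB 99 83.
U+20B5: 3-byte form → E2 82 B5.
U+D124: 3-byte form → ED 84 A4.
U+B118B: 4-byte form → F2 B1 86 8B.
U+1057D: 4-byte form → F0 90 95 BD.
U+1F685: 4-byte form → F0 9F 9A 85.
Concatenated (26 bytes): F3 9D A9 BD F2 AB 99 83 E2 82 B5 ED 84 A4 F2 B1 86 8B F0 90 95 BD F0 9F 9A 85.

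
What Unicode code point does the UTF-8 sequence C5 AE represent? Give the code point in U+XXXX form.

U+016E

Leading byte 0xC5 = 11000101 matches 110xxxxx → 2-byte sequence.
Byte 1: 0xC5 = 11000101, payload 00101 (5 bits).
Byte 2: 0xAE = 10101110 (10xxxxxx ✓), payload 101110.
Concatenate: 00101101110 = 0x16E (11 bits → U+016E).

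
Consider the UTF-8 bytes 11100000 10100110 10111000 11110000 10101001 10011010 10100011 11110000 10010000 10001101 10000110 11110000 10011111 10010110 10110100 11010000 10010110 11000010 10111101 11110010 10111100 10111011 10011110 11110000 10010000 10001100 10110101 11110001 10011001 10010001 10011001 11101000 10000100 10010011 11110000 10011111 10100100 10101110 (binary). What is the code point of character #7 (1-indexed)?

U+BCEDE

Offset 0: leading byte 0xE0 = 11100000 → 3-byte char #1 = E0 A6 B8.
Offset 3: leading byte 0xF0 = 11110000 → 4-byte char #2 = F0 A9 9A A3.
Offset 7: leading byte 0xF0 = 11110000 → 4-byte char #3 = F0 90 8D 86.
Offset 11: leading byte 0xF0 = 11110000 → 4-byte char #4 = F0 9F 96 B4.
Offset 15: leading byte 0xD0 = 11010000 → 2-byte char #5 = D0 96.
Offset 17: leading byte 0xC2 = 11000010 → 2-byte char #6 = C2 BD.
Offset 19: leading byte 0xF2 = 11110010 → 4-byte char #7 = F2 BC BB 9E.
Leading byte 0xF2 = 11110010 matches 11110xxx → 4-byte sequence.
Byte 1: 0xF2 = 11110010, payload 010 (3 bits).
Byte 2: 0xBC = 10111100 (10xxxxxx ✓), payload 111100.
Byte 3: 0xBB = 10111011 (10xxxxxx ✓), payload 111011.
Byte 4: 0x9E = 10011110 (10xxxxxx ✓), payload 011110.
Concatenate: 010111100111011011110 = 0xBCEDE (21 bits → U+BCEDE).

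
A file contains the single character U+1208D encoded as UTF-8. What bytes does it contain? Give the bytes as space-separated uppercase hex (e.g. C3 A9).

U+1208D = 0x1208D = 73869 decimal. In range U+10000–U+10FFFF → 4-byte form: 11110xxx 10xxxxxx 10xxxxxx 10xxxxxx.
Binary (21 bits): 000010010000010001101.
Split 3+6+6+6: 000 | 010010 | 000010 | 001101.
Byte 1: 11110000 = 0xF0.
Byte 2: 10010010 = 0x92.
Byte 3: 10000010 = 0x82.
Byte 4: 10001101 = 0x8D.

F0 92 82 8D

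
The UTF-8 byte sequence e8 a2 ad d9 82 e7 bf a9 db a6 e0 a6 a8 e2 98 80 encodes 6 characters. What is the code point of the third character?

U+7FE9

Offset 0: leading byte 0xE8 = 11101000 → 3-byte char #1 = E8 A2 AD.
Offset 3: leading byte 0xD9 = 11011001 → 2-byte char #2 = D9 82.
Offset 5: leading byte 0xE7 = 11100111 → 3-byte char #3 = E7 BF A9.
Leading byte 0xE7 = 11100111 matches 1110xxxx → 3-byte sequence.
Byte 1: 0xE7 = 11100111, payload 0111 (4 bits).
Byte 2: 0xBF = 10111111 (10xxxxxx ✓), payload 111111.
Byte 3: 0xA9 = 10101001 (10xxxxxx ✓), payload 101001.
Concatenate: 0111111111101001 = 0x7FE9 (16 bits → U+7FE9).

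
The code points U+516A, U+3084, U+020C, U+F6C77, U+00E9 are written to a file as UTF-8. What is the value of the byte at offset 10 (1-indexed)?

1-indexed offset 10 is 0-indexed offset 9.
U+516A → 3-byte form E5 85 AA at offsets 0–2.
U+3084 → 3-byte form E3 82 84 at offsets 3–5.
U+020C → 2-byte form C8 8C at offsets 6–7.
U+F6C77 → 4-byte form F3 B6 B1 B7 at offsets 8–11.
Offset 9 falls in char 4's range; it's byte 2 of F3 B6 B1 B7 = 0xB6.

0xB6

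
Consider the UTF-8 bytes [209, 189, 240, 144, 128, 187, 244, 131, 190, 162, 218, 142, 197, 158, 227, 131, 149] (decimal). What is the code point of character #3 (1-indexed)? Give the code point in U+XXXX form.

U+103FA2

Offset 0: leading byte 0xD1 = 11010001 → 2-byte char #1 = D1 BD.
Offset 2: leading byte 0xF0 = 11110000 → 4-byte char #2 = F0 90 80 BB.
Offset 6: leading byte 0xF4 = 11110100 → 4-byte char #3 = F4 83 BE A2.
Leading byte 0xF4 = 11110100 matches 11110xxx → 4-byte sequence.
Byte 1: 0xF4 = 11110100, payload 100 (3 bits).
Byte 2: 0x83 = 10000011 (10xxxxxx ✓), payload 000011.
Byte 3: 0xBE = 10111110 (10xxxxxx ✓), payload 111110.
Byte 4: 0xA2 = 10100010 (10xxxxxx ✓), payload 100010.
Concatenate: 100000011111110100010 = 0x103FA2 (21 bits → U+103FA2).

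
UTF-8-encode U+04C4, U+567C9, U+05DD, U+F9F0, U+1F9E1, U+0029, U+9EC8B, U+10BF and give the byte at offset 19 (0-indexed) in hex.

0x8B

U+04C4 → 2-byte form D3 84 at offsets 0–1.
U+567C9 → 4-byte form F1 96 9F 89 at offsets 2–5.
U+05DD → 2-byte form D7 9D at offsets 6–7.
U+F9F0 → 3-byte form EF A7 B0 at offsets 8–10.
U+1F9E1 → 4-byte form F0 9F A7 A1 at offsets 11–14.
U+0029 → 1-byte form 29 at offsets 15–15.
U+9EC8B → 4-byte form F2 9E B2 8B at offsets 16–19.
Offset 19 falls in char 7's range; it's byte 4 of F2 9E B2 8B = 0x8B.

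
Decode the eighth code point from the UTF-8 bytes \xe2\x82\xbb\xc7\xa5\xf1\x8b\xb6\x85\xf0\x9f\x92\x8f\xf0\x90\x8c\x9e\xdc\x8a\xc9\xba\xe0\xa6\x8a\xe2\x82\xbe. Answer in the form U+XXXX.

Offset 0: leading byte 0xE2 = 11100010 → 3-byte char #1 = E2 82 BB.
Offset 3: leading byte 0xC7 = 11000111 → 2-byte char #2 = C7 A5.
Offset 5: leading byte 0xF1 = 11110001 → 4-byte char #3 = F1 8B B6 85.
Offset 9: leading byte 0xF0 = 11110000 → 4-byte char #4 = F0 9F 92 8F.
Offset 13: leading byte 0xF0 = 11110000 → 4-byte char #5 = F0 90 8C 9E.
Offset 17: leading byte 0xDC = 11011100 → 2-byte char #6 = DC 8A.
Offset 19: leading byte 0xC9 = 11001001 → 2-byte char #7 = C9 BA.
Offset 21: leading byte 0xE0 = 11100000 → 3-byte char #8 = E0 A6 8A.
Leading byte 0xE0 = 11100000 matches 1110xxxx → 3-byte sequence.
Byte 1: 0xE0 = 11100000, payload 0000 (4 bits).
Byte 2: 0xA6 = 10100110 (10xxxxxx ✓), payload 100110.
Byte 3: 0x8A = 10001010 (10xxxxxx ✓), payload 001010.
Concatenate: 0000100110001010 = 0x98A (16 bits → U+098A).

U+098A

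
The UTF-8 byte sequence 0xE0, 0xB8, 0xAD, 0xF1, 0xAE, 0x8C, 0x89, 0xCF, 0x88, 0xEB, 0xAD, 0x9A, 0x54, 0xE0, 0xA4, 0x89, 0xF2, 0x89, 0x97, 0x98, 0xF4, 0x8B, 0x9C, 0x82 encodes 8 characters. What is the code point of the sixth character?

Offset 0: leading byte 0xE0 = 11100000 → 3-byte char #1 = E0 B8 AD.
Offset 3: leading byte 0xF1 = 11110001 → 4-byte char #2 = F1 AE 8C 89.
Offset 7: leading byte 0xCF = 11001111 → 2-byte char #3 = CF 88.
Offset 9: leading byte 0xEB = 11101011 → 3-byte char #4 = EB AD 9A.
Offset 12: leading byte 0x54 = 01010100 → 1-byte char #5 = 54.
Offset 13: leading byte 0xE0 = 11100000 → 3-byte char #6 = E0 A4 89.
Leading byte 0xE0 = 11100000 matches 1110xxxx → 3-byte sequence.
Byte 1: 0xE0 = 11100000, payload 0000 (4 bits).
Byte 2: 0xA4 = 10100100 (10xxxxxx ✓), payload 100100.
Byte 3: 0x89 = 10001001 (10xxxxxx ✓), payload 001001.
Concatenate: 0000100100001001 = 0x909 (16 bits → U+0909).

U+0909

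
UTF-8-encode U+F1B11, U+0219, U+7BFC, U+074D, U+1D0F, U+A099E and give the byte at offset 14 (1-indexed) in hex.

1-indexed offset 14 is 0-indexed offset 13.
U+F1B11 → 4-byte form F3 B1 AC 91 at offsets 0–3.
U+0219 → 2-byte form C8 99 at offsets 4–5.
U+7BFC → 3-byte form E7 AF BC at offsets 6–8.
U+074D → 2-byte form DD 8D at offsets 9–10.
U+1D0F → 3-byte form E1 B4 8F at offsets 11–13.
Offset 13 falls in char 5's range; it's byte 3 of E1 B4 8F = 0x8F.

0x8F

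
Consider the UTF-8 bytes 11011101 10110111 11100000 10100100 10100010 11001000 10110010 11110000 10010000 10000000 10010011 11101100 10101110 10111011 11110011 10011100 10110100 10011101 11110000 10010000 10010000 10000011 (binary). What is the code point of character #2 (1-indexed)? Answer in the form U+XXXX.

Offset 0: leading byte 0xDD = 11011101 → 2-byte char #1 = DD B7.
Offset 2: leading byte 0xE0 = 11100000 → 3-byte char #2 = E0 A4 A2.
Leading byte 0xE0 = 11100000 matches 1110xxxx → 3-byte sequence.
Byte 1: 0xE0 = 11100000, payload 0000 (4 bits).
Byte 2: 0xA4 = 10100100 (10xxxxxx ✓), payload 100100.
Byte 3: 0xA2 = 10100010 (10xxxxxx ✓), payload 100010.
Concatenate: 0000100100100010 = 0x922 (16 bits → U+0922).

U+0922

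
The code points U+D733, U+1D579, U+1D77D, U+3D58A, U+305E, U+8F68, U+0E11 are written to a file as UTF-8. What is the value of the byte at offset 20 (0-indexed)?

0xA8

U+D733 → 3-byte form ED 9C B3 at offsets 0–2.
U+1D579 → 4-byte form F0 9D 95 B9 at offsets 3–6.
U+1D77D → 4-byte form F0 9D 9D BD at offsets 7–10.
U+3D58A → 4-byte form F0 BD 96 8A at offsets 11–14.
U+305E → 3-byte form E3 81 9E at offsets 15–17.
U+8F68 → 3-byte form E8 BD A8 at offsets 18–20.
Offset 20 falls in char 6's range; it's byte 3 of E8 BD A8 = 0xA8.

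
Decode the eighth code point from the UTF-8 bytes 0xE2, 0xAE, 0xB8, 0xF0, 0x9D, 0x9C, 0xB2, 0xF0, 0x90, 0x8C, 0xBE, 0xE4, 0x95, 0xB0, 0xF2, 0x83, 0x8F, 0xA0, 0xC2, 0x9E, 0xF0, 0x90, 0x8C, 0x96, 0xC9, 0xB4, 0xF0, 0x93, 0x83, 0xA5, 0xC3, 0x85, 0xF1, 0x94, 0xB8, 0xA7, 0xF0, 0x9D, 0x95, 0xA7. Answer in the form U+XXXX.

Offset 0: leading byte 0xE2 = 11100010 → 3-byte char #1 = E2 AE B8.
Offset 3: leading byte 0xF0 = 11110000 → 4-byte char #2 = F0 9D 9C B2.
Offset 7: leading byte 0xF0 = 11110000 → 4-byte char #3 = F0 90 8C BE.
Offset 11: leading byte 0xE4 = 11100100 → 3-byte char #4 = E4 95 B0.
Offset 14: leading byte 0xF2 = 11110010 → 4-byte char #5 = F2 83 8F A0.
Offset 18: leading byte 0xC2 = 11000010 → 2-byte char #6 = C2 9E.
Offset 20: leading byte 0xF0 = 11110000 → 4-byte char #7 = F0 90 8C 96.
Offset 24: leading byte 0xC9 = 11001001 → 2-byte char #8 = C9 B4.
Leading byte 0xC9 = 11001001 matches 110xxxxx → 2-byte sequence.
Byte 1: 0xC9 = 11001001, payload 01001 (5 bits).
Byte 2: 0xB4 = 10110100 (10xxxxxx ✓), payload 110100.
Concatenate: 01001110100 = 0x274 (11 bits → U+0274).

U+0274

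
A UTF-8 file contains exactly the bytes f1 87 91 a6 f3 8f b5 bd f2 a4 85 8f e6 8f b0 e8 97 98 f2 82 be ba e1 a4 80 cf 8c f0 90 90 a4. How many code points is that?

9

Byte at offset 0: 0xF1 = 11110001 → 4-byte char (#1). Advance 4.
Byte at offset 4: 0xF3 = 11110011 → 4-byte char (#2). Advance 4.
Byte at offset 8: 0xF2 = 11110010 → 4-byte char (#3). Advance 4.
Byte at offset 12: 0xE6 = 11100110 → 3-byte char (#4). Advance 3.
Byte at offset 15: 0xE8 = 11101000 → 3-byte char (#5). Advance 3.
Byte at offset 18: 0xF2 = 11110010 → 4-byte char (#6). Advance 4.
Byte at offset 22: 0xE1 = 11100001 → 3-byte char (#7). Advance 3.
Byte at offset 25: 0xCF = 11001111 → 2-byte char (#8). Advance 2.
Byte at offset 27: 0xF0 = 11110000 → 4-byte char (#9). Advance 4.
Reached end at offset 31 after 9 code points.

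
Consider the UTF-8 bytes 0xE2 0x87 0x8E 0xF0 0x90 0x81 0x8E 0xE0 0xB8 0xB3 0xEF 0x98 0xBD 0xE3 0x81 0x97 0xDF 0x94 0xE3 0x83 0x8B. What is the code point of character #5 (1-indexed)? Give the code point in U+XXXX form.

Offset 0: leading byte 0xE2 = 11100010 → 3-byte char #1 = E2 87 8E.
Offset 3: leading byte 0xF0 = 11110000 → 4-byte char #2 = F0 90 81 8E.
Offset 7: leading byte 0xE0 = 11100000 → 3-byte char #3 = E0 B8 B3.
Offset 10: leading byte 0xEF = 11101111 → 3-byte char #4 = EF 98 BD.
Offset 13: leading byte 0xE3 = 11100011 → 3-byte char #5 = E3 81 97.
Leading byte 0xE3 = 11100011 matches 1110xxxx → 3-byte sequence.
Byte 1: 0xE3 = 11100011, payload 0011 (4 bits).
Byte 2: 0x81 = 10000001 (10xxxxxx ✓), payload 000001.
Byte 3: 0x97 = 10010111 (10xxxxxx ✓), payload 010111.
Concatenate: 0011000001010111 = 0x3057 (16 bits → U+3057).

U+3057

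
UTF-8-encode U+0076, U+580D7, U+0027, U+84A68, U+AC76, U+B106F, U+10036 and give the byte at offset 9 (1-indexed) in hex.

1-indexed offset 9 is 0-indexed offset 8.
U+0076 → 1-byte form 76 at offsets 0–0.
U+580D7 → 4-byte form F1 98 83 97 at offsets 1–4.
U+0027 → 1-byte form 27 at offsets 5–5.
U+84A68 → 4-byte form F2 84 A9 A8 at offsets 6–9.
Offset 8 falls in char 4's range; it's byte 3 of F2 84 A9 A8 = 0xA9.

0xA9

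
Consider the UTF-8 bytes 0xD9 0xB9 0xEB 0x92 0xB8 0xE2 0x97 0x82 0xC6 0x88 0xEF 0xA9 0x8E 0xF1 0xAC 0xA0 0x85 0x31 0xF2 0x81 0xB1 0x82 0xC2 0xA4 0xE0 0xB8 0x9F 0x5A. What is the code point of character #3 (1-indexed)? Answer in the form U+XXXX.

U+25C2

Offset 0: leading byte 0xD9 = 11011001 → 2-byte char #1 = D9 B9.
Offset 2: leading byte 0xEB = 11101011 → 3-byte char #2 = EB 92 B8.
Offset 5: leading byte 0xE2 = 11100010 → 3-byte char #3 = E2 97 82.
Leading byte 0xE2 = 11100010 matches 1110xxxx → 3-byte sequence.
Byte 1: 0xE2 = 11100010, payload 0010 (4 bits).
Byte 2: 0x97 = 10010111 (10xxxxxx ✓), payload 010111.
Byte 3: 0x82 = 10000010 (10xxxxxx ✓), payload 000010.
Concatenate: 0010010111000010 = 0x25C2 (16 bits → U+25C2).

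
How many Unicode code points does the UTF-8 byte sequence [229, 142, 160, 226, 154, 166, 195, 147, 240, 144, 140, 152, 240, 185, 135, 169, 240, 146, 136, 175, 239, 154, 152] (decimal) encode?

Byte at offset 0: 0xE5 = 11100101 → 3-byte char (#1). Advance 3.
Byte at offset 3: 0xE2 = 11100010 → 3-byte char (#2). Advance 3.
Byte at offset 6: 0xC3 = 11000011 → 2-byte char (#3). Advance 2.
Byte at offset 8: 0xF0 = 11110000 → 4-byte char (#4). Advance 4.
Byte at offset 12: 0xF0 = 11110000 → 4-byte char (#5). Advance 4.
Byte at offset 16: 0xF0 = 11110000 → 4-byte char (#6). Advance 4.
Byte at offset 20: 0xEF = 11101111 → 3-byte char (#7). Advance 3.
Reached end at offset 23 after 7 code points.

7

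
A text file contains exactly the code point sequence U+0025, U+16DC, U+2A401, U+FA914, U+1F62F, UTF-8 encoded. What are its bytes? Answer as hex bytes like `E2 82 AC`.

25 E1 9B 9C F0 AA 90 81 F3 BA A4 94 F0 9F 98 AF

U+0025: 1-byte form → 25.
U+16DC: 3-byte form → E1 9B 9C.
U+2A401: 4-byte form → F0 AA 90 81.
U+FA914: 4-byte form → F3 BA A4 94.
U+1F62F: 4-byte form → F0 9F 98 AF.
Concatenated (16 bytes): 25 E1 9B 9C F0 AA 90 81 F3 BA A4 94 F0 9F 98 AF.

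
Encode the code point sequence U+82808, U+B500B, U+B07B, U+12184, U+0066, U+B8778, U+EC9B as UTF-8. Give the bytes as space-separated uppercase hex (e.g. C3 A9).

U+82808: 4-byte form → F2 82 A0 88.
U+B500B: 4-byte form → F2 B5 80 8B.
U+B07B: 3-byte form → EB 81 BB.
U+12184: 4-byte form → F0 92 86 84.
U+0066: 1-byte form → 66.
U+B8778: 4-byte form → F2 B8 9D B8.
U+EC9B: 3-byte form → EE B2 9B.
Concatenated (23 bytes): F2 82 A0 88 F2 B5 80 8B EB 81 BB F0 92 86 84 66 F2 B8 9D B8 EE B2 9B.

F2 82 A0 88 F2 B5 80 8B EB 81 BB F0 92 86 84 66 F2 B8 9D B8 EE B2 9B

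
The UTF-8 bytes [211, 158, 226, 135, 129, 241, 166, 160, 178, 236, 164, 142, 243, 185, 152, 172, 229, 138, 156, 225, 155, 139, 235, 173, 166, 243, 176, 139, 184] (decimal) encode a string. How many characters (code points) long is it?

9

Byte at offset 0: 0xD3 = 11010011 → 2-byte char (#1). Advance 2.
Byte at offset 2: 0xE2 = 11100010 → 3-byte char (#2). Advance 3.
Byte at offset 5: 0xF1 = 11110001 → 4-byte char (#3). Advance 4.
Byte at offset 9: 0xEC = 11101100 → 3-byte char (#4). Advance 3.
Byte at offset 12: 0xF3 = 11110011 → 4-byte char (#5). Advance 4.
Byte at offset 16: 0xE5 = 11100101 → 3-byte char (#6). Advance 3.
Byte at offset 19: 0xE1 = 11100001 → 3-byte char (#7). Advance 3.
Byte at offset 22: 0xEB = 11101011 → 3-byte char (#8). Advance 3.
Byte at offset 25: 0xF3 = 11110011 → 4-byte char (#9). Advance 4.
Reached end at offset 29 after 9 code points.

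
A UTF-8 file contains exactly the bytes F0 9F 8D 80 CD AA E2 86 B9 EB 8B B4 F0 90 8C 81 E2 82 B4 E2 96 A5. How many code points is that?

7

Byte at offset 0: 0xF0 = 11110000 → 4-byte char (#1). Advance 4.
Byte at offset 4: 0xCD = 11001101 → 2-byte char (#2). Advance 2.
Byte at offset 6: 0xE2 = 11100010 → 3-byte char (#3). Advance 3.
Byte at offset 9: 0xEB = 11101011 → 3-byte char (#4). Advance 3.
Byte at offset 12: 0xF0 = 11110000 → 4-byte char (#5). Advance 4.
Byte at offset 16: 0xE2 = 11100010 → 3-byte char (#6). Advance 3.
Byte at offset 19: 0xE2 = 11100010 → 3-byte char (#7). Advance 3.
Reached end at offset 22 after 7 code points.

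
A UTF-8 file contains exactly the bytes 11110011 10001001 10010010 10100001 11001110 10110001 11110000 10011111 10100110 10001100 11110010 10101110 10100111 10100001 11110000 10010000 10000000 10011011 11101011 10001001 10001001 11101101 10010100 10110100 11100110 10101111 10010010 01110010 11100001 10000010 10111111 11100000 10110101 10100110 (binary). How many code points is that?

11

Byte at offset 0: 0xF3 = 11110011 → 4-byte char (#1). Advance 4.
Byte at offset 4: 0xCE = 11001110 → 2-byte char (#2). Advance 2.
Byte at offset 6: 0xF0 = 11110000 → 4-byte char (#3). Advance 4.
Byte at offset 10: 0xF2 = 11110010 → 4-byte char (#4). Advance 4.
Byte at offset 14: 0xF0 = 11110000 → 4-byte char (#5). Advance 4.
Byte at offset 18: 0xEB = 11101011 → 3-byte char (#6). Advance 3.
Byte at offset 21: 0xED = 11101101 → 3-byte char (#7). Advance 3.
Byte at offset 24: 0xE6 = 11100110 → 3-byte char (#8). Advance 3.
Byte at offset 27: 0x72 = 01110010 → 1-byte char (#9). Advance 1.
Byte at offset 28: 0xE1 = 11100001 → 3-byte char (#10). Advance 3.
Byte at offset 31: 0xE0 = 11100000 → 3-byte char (#11). Advance 3.
Reached end at offset 34 after 11 code points.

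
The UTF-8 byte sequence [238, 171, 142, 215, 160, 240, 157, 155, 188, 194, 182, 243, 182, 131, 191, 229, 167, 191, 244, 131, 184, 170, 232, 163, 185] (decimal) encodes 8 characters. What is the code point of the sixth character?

Offset 0: leading byte 0xEE = 11101110 → 3-byte char #1 = EE AB 8E.
Offset 3: leading byte 0xD7 = 11010111 → 2-byte char #2 = D7 A0.
Offset 5: leading byte 0xF0 = 11110000 → 4-byte char #3 = F0 9D 9B BC.
Offset 9: leading byte 0xC2 = 11000010 → 2-byte char #4 = C2 B6.
Offset 11: leading byte 0xF3 = 11110011 → 4-byte char #5 = F3 B6 83 BF.
Offset 15: leading byte 0xE5 = 11100101 → 3-byte char #6 = E5 A7 BF.
Leading byte 0xE5 = 11100101 matches 1110xxxx → 3-byte sequence.
Byte 1: 0xE5 = 11100101, payload 0101 (4 bits).
Byte 2: 0xA7 = 10100111 (10xxxxxx ✓), payload 100111.
Byte 3: 0xBF = 10111111 (10xxxxxx ✓), payload 111111.
Concatenate: 0101100111111111 = 0x59FF (16 bits → U+59FF).

U+59FF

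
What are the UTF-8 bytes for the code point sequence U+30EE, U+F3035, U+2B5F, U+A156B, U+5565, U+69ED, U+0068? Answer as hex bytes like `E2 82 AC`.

E3 83 AE F3 B3 80 B5 E2 AD 9F F2 A1 95 AB E5 95 A5 E6 A7 AD 68

U+30EE: 3-byte form → E3 83 AE.
U+F3035: 4-byte form → F3 B3 80 B5.
U+2B5F: 3-byte form → E2 AD 9F.
U+A156B: 4-byte form → F2 A1 95 AB.
U+5565: 3-byte form → E5 95 A5.
U+69ED: 3-byte form → E6 A7 AD.
U+0068: 1-byte form → 68.
Concatenated (21 bytes): E3 83 AE F3 B3 80 B5 E2 AD 9F F2 A1 95 AB E5 95 A5 E6 A7 AD 68.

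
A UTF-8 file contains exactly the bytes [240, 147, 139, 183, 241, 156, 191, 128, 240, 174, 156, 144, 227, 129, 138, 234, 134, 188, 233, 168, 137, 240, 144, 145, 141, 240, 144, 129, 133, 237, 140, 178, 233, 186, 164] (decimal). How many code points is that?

10

Byte at offset 0: 0xF0 = 11110000 → 4-byte char (#1). Advance 4.
Byte at offset 4: 0xF1 = 11110001 → 4-byte char (#2). Advance 4.
Byte at offset 8: 0xF0 = 11110000 → 4-byte char (#3). Advance 4.
Byte at offset 12: 0xE3 = 11100011 → 3-byte char (#4). Advance 3.
Byte at offset 15: 0xEA = 11101010 → 3-byte char (#5). Advance 3.
Byte at offset 18: 0xE9 = 11101001 → 3-byte char (#6). Advance 3.
Byte at offset 21: 0xF0 = 11110000 → 4-byte char (#7). Advance 4.
Byte at offset 25: 0xF0 = 11110000 → 4-byte char (#8). Advance 4.
Byte at offset 29: 0xED = 11101101 → 3-byte char (#9). Advance 3.
Byte at offset 32: 0xE9 = 11101001 → 3-byte char (#10). Advance 3.
Reached end at offset 35 after 10 code points.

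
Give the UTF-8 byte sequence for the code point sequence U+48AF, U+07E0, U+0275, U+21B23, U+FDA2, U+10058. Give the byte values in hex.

U+48AF: 3-byte form → E4 A2 AF.
U+07E0: 2-byte form → DF A0.
U+0275: 2-byte form → C9 B5.
U+21B23: 4-byte form → F0 A1 AC A3.
U+FDA2: 3-byte form → EF B6 A2.
U+10058: 4-byte form → F0 90 81 98.
Concatenated (18 bytes): E4 A2 AF DF A0 C9 B5 F0 A1 AC A3 EF B6 A2 F0 90 81 98.

E4 A2 AF DF A0 C9 B5 F0 A1 AC A3 EF B6 A2 F0 90 81 98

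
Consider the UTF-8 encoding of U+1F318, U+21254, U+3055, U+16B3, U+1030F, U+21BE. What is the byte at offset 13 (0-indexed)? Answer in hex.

0xB3

U+1F318 → 4-byte form F0 9F 8C 98 at offsets 0–3.
U+21254 → 4-byte form F0 A1 89 94 at offsets 4–7.
U+3055 → 3-byte form E3 81 95 at offsets 8–10.
U+16B3 → 3-byte form E1 9A B3 at offsets 11–13.
Offset 13 falls in char 4's range; it's byte 3 of E1 9A B3 = 0xB3.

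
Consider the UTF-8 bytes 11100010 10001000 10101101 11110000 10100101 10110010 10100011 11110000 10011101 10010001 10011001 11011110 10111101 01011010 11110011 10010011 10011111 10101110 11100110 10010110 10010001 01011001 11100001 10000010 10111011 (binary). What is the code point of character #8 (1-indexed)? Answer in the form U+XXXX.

Offset 0: leading byte 0xE2 = 11100010 → 3-byte char #1 = E2 88 AD.
Offset 3: leading byte 0xF0 = 11110000 → 4-byte char #2 = F0 A5 B2 A3.
Offset 7: leading byte 0xF0 = 11110000 → 4-byte char #3 = F0 9D 91 99.
Offset 11: leading byte 0xDE = 11011110 → 2-byte char #4 = DE BD.
Offset 13: leading byte 0x5A = 01011010 → 1-byte char #5 = 5A.
Offset 14: leading byte 0xF3 = 11110011 → 4-byte char #6 = F3 93 9F AE.
Offset 18: leading byte 0xE6 = 11100110 → 3-byte char #7 = E6 96 91.
Offset 21: leading byte 0x59 = 01011001 → 1-byte char #8 = 59.
Leading byte 0x59 = 01011001 matches 0xxxxxxx → 1-byte sequence.
Byte 1: 0x59 = 01011001, payload 1011001 (7 bits).
Concatenate: 1011001 = 0x59 (7 bits → U+0059).

U+0059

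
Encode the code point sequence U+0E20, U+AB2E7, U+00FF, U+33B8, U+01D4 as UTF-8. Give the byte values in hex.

E0 B8 A0 F2 AB 8B A7 C3 BF E3 8E B8 C7 94

U+0E20: 3-byte form → E0 B8 A0.
U+AB2E7: 4-byte form → F2 AB 8B A7.
U+00FF: 2-byte form → C3 BF.
U+33B8: 3-byte form → E3 8E B8.
U+01D4: 2-byte form → C7 94.
Concatenated (14 bytes): E0 B8 A0 F2 AB 8B A7 C3 BF E3 8E B8 C7 94.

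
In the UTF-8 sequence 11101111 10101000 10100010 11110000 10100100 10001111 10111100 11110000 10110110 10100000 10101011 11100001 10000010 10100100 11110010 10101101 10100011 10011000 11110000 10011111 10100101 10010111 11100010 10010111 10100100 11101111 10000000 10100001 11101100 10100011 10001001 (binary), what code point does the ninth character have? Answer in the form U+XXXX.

Offset 0: leading byte 0xEF = 11101111 → 3-byte char #1 = EF A8 A2.
Offset 3: leading byte 0xF0 = 11110000 → 4-byte char #2 = F0 A4 8F BC.
Offset 7: leading byte 0xF0 = 11110000 → 4-byte char #3 = F0 B6 A0 AB.
Offset 11: leading byte 0xE1 = 11100001 → 3-byte char #4 = E1 82 A4.
Offset 14: leading byte 0xF2 = 11110010 → 4-byte char #5 = F2 AD A3 98.
Offset 18: leading byte 0xF0 = 11110000 → 4-byte char #6 = F0 9F A5 97.
Offset 22: leading byte 0xE2 = 11100010 → 3-byte char #7 = E2 97 A4.
Offset 25: leading byte 0xEF = 11101111 → 3-byte char #8 = EF 80 A1.
Offset 28: leading byte 0xEC = 11101100 → 3-byte char #9 = EC A3 89.
Leading byte 0xEC = 11101100 matches 1110xxxx → 3-byte sequence.
Byte 1: 0xEC = 11101100, payload 1100 (4 bits).
Byte 2: 0xA3 = 10100011 (10xxxxxx ✓), payload 100011.
Byte 3: 0x89 = 10001001 (10xxxxxx ✓), payload 001001.
Concatenate: 1100100011001001 = 0xC8C9 (16 bits → U+C8C9).

U+C8C9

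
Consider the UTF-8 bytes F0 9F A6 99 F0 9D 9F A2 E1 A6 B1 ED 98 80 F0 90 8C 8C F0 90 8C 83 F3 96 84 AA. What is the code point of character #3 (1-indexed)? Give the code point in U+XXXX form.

U+19B1

Offset 0: leading byte 0xF0 = 11110000 → 4-byte char #1 = F0 9F A6 99.
Offset 4: leading byte 0xF0 = 11110000 → 4-byte char #2 = F0 9D 9F A2.
Offset 8: leading byte 0xE1 = 11100001 → 3-byte char #3 = E1 A6 B1.
Leading byte 0xE1 = 11100001 matches 1110xxxx → 3-byte sequence.
Byte 1: 0xE1 = 11100001, payload 0001 (4 bits).
Byte 2: 0xA6 = 10100110 (10xxxxxx ✓), payload 100110.
Byte 3: 0xB1 = 10110001 (10xxxxxx ✓), payload 110001.
Concatenate: 0001100110110001 = 0x19B1 (16 bits → U+19B1).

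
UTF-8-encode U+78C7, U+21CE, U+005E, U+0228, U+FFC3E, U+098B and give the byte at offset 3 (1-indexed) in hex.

0x87

1-indexed offset 3 is 0-indexed offset 2.
U+78C7 → 3-byte form E7 A3 87 at offsets 0–2.
Offset 2 falls in char 1's range; it's byte 3 of E7 A3 87 = 0x87.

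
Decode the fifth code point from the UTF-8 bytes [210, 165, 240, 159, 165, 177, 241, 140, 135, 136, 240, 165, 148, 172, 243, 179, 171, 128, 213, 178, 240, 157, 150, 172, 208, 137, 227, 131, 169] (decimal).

U+F3AC0

Offset 0: leading byte 0xD2 = 11010010 → 2-byte char #1 = D2 A5.
Offset 2: leading byte 0xF0 = 11110000 → 4-byte char #2 = F0 9F A5 B1.
Offset 6: leading byte 0xF1 = 11110001 → 4-byte char #3 = F1 8C 87 88.
Offset 10: leading byte 0xF0 = 11110000 → 4-byte char #4 = F0 A5 94 AC.
Offset 14: leading byte 0xF3 = 11110011 → 4-byte char #5 = F3 B3 AB 80.
Leading byte 0xF3 = 11110011 matches 11110xxx → 4-byte sequence.
Byte 1: 0xF3 = 11110011, payload 011 (3 bits).
Byte 2: 0xB3 = 10110011 (10xxxxxx ✓), payload 110011.
Byte 3: 0xAB = 10101011 (10xxxxxx ✓), payload 101011.
Byte 4: 0x80 = 10000000 (10xxxxxx ✓), payload 000000.
Concatenate: 011110011101011000000 = 0xF3AC0 (21 bits → U+F3AC0).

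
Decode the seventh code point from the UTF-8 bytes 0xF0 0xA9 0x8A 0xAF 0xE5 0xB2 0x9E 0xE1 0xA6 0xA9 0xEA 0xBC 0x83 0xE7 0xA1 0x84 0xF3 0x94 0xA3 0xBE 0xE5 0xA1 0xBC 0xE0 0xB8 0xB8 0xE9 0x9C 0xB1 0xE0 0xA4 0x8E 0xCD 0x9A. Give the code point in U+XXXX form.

U+587C

Offset 0: leading byte 0xF0 = 11110000 → 4-byte char #1 = F0 A9 8A AF.
Offset 4: leading byte 0xE5 = 11100101 → 3-byte char #2 = E5 B2 9E.
Offset 7: leading byte 0xE1 = 11100001 → 3-byte char #3 = E1 A6 A9.
Offset 10: leading byte 0xEA = 11101010 → 3-byte char #4 = EA BC 83.
Offset 13: leading byte 0xE7 = 11100111 → 3-byte char #5 = E7 A1 84.
Offset 16: leading byte 0xF3 = 11110011 → 4-byte char #6 = F3 94 A3 BE.
Offset 20: leading byte 0xE5 = 11100101 → 3-byte char #7 = E5 A1 BC.
Leading byte 0xE5 = 11100101 matches 1110xxxx → 3-byte sequence.
Byte 1: 0xE5 = 11100101, payload 0101 (4 bits).
Byte 2: 0xA1 = 10100001 (10xxxxxx ✓), payload 100001.
Byte 3: 0xBC = 10111100 (10xxxxxx ✓), payload 111100.
Concatenate: 0101100001111100 = 0x587C (16 bits → U+587C).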